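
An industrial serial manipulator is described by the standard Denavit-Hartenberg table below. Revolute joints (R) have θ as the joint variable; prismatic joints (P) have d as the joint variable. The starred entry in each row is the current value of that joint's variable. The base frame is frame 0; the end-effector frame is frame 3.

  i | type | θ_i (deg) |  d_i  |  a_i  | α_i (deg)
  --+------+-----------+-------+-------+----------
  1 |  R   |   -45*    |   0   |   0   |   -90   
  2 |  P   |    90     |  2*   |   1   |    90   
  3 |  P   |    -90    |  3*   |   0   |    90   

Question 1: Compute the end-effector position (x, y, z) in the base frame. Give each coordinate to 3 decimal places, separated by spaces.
after link 1: o_1 = (0.0000, 0.0000, 0.0000)
after link 2: o_2 = (1.4142, 1.4142, -1.0000)
after link 3: o_3 = (3.5355, -0.7071, -1.0000)

3.536 -0.707 -1.000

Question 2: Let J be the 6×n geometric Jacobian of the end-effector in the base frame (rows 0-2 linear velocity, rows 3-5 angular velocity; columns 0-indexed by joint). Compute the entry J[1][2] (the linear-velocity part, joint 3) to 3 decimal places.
-0.707

prismatic axis z_2 = (0.7071,-0.7071,0.0000)
J_v[:, 2] = z_2; J_ω[:, 2] = (0,0,0)
entry J[1][2] = -0.7071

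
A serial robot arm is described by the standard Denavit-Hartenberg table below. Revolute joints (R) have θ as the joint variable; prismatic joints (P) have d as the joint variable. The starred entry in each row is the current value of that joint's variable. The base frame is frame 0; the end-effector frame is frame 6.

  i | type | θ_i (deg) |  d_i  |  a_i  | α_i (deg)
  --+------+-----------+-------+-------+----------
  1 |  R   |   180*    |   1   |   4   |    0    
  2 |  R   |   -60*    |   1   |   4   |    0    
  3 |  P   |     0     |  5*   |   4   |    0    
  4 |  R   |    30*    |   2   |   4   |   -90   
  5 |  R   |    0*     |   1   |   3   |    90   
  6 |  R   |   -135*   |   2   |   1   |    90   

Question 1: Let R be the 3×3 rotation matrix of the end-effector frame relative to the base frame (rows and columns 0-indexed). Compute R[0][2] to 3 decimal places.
End-effector z-axis (col 2 of R) = (0.2588,-0.9659,0.0000)
R[0][2] = 0.2588

0.259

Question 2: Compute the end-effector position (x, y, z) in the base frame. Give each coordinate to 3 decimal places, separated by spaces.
-13.596 9.821 11.000

after link 1: o_1 = (-4.0000, 0.0000, 1.0000)
after link 2: o_2 = (-6.0000, 3.4641, 2.0000)
after link 3: o_3 = (-8.0000, 6.9282, 7.0000)
after link 4: o_4 = (-11.4641, 8.9282, 9.0000)
after link 5: o_5 = (-14.5622, 9.5622, 9.0000)
after link 6: o_6 = (-13.5963, 9.8210, 11.0000)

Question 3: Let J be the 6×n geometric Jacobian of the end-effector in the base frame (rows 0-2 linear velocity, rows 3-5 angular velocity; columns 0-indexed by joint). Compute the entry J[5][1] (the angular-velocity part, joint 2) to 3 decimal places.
axis z_1 = (0.0000,0.0000,1.0000); lever o_n−o_1 = (-9.5963,9.8210,10.0000)
cross product → J_v[:, 1] = (-9.8210,-9.5963,0.0000)
J_ω[:, 1] = z_1
entry J[5][1] = 1.0000

1.000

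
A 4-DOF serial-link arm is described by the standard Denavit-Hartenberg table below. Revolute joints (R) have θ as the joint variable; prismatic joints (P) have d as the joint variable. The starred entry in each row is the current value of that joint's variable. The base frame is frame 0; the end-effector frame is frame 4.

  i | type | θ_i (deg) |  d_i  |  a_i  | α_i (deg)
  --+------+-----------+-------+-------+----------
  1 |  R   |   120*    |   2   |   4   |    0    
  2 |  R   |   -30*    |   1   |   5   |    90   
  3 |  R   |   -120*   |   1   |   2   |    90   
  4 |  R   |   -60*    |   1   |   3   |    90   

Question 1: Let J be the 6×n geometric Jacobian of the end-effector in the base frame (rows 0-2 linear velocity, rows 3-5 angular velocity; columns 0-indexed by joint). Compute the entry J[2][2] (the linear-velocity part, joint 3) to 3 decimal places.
axis z_2 = (1.0000,-0.0000,0.0000); lever o_n−o_2 = (-1.5981,-2.6160,-2.5311)
cross product → J_v[:, 2] = (0.0000,2.5311,-2.6160)
J_ω[:, 2] = z_2
entry J[2][2] = -2.6160

-2.616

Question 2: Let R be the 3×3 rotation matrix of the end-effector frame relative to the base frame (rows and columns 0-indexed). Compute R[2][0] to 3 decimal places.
End-effector x-axis (col 0 of R) = (-0.8660,-0.2500,-0.4330)
R[2][0] = -0.4330

-0.433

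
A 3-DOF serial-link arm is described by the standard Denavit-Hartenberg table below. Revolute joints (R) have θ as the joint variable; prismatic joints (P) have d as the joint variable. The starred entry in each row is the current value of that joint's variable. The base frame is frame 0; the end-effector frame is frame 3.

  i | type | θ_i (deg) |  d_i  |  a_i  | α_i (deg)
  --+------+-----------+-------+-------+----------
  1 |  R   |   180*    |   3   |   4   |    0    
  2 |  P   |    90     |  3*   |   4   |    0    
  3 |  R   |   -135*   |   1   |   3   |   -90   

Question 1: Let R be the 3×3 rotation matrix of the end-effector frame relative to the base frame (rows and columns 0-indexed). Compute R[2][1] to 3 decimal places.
-1.000

End-effector y-axis (col 1 of R) = (-0.0000,-0.0000,-1.0000)
R[2][1] = -1.0000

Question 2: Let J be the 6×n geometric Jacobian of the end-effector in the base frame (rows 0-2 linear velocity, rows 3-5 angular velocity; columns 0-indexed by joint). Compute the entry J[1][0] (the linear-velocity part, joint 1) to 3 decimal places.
axis z_0 = ẑ; lever o_n−o_0 = (-6.1213,-1.8787,7.0000)
cross product → J_v[:, 0] = (1.8787,-6.1213,0.0000)
J_ω[:, 0] = z_0
entry J[1][0] = -6.1213

-6.121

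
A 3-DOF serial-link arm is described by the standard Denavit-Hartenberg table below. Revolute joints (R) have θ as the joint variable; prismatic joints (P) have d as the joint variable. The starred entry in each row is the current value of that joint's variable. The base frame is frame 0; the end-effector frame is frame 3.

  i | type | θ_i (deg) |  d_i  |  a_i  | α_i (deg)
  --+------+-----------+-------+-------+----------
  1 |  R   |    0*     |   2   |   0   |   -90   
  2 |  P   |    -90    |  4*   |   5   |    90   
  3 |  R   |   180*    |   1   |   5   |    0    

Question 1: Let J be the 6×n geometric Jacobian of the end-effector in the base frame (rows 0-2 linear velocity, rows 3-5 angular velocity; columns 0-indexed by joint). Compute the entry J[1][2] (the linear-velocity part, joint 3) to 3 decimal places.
-5.000

axis z_2 = (-1.0000,0.0000,0.0000); lever o_n−o_2 = (-1.0000,0.0000,-5.0000)
cross product → J_v[:, 2] = (-0.0000,-5.0000,-0.0000)
J_ω[:, 2] = z_2
entry J[1][2] = -5.0000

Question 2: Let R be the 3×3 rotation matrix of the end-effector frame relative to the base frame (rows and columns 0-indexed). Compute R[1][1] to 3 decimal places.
-1.000

End-effector y-axis (col 1 of R) = (-0.0000,-1.0000,-0.0000)
R[1][1] = -1.0000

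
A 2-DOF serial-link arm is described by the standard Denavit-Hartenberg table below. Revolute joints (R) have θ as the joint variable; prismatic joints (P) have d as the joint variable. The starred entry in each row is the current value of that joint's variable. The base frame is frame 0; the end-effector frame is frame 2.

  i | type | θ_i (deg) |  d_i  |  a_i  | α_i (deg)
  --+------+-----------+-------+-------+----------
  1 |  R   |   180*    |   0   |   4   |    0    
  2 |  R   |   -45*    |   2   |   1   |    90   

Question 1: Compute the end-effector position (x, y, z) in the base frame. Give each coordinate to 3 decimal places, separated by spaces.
after link 1: o_1 = (-4.0000, 0.0000, 0.0000)
after link 2: o_2 = (-4.7071, 0.7071, 2.0000)

-4.707 0.707 2.000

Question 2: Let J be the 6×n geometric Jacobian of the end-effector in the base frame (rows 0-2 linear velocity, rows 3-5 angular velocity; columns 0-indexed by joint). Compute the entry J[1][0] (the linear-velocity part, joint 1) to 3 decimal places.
axis z_0 = ẑ; lever o_n−o_0 = (-4.7071,0.7071,2.0000)
cross product → J_v[:, 0] = (-0.7071,-4.7071,0.0000)
J_ω[:, 0] = z_0
entry J[1][0] = -4.7071

-4.707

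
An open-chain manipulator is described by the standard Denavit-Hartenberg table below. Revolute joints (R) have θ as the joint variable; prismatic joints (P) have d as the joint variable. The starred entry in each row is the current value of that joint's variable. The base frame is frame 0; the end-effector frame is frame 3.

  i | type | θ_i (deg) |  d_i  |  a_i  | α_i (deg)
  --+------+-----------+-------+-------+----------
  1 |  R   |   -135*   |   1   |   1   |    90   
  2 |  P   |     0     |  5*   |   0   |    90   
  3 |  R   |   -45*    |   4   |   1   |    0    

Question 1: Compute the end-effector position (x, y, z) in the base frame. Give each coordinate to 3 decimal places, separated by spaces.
after link 1: o_1 = (-0.7071, -0.7071, 1.0000)
after link 2: o_2 = (-4.2426, 2.8284, 1.0000)
after link 3: o_3 = (-4.2426, 1.8284, -3.0000)

-4.243 1.828 -3.000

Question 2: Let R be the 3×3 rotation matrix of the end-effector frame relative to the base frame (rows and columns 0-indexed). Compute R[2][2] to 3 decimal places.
End-effector z-axis (col 2 of R) = (-0.0000,0.0000,-1.0000)
R[2][2] = -1.0000

-1.000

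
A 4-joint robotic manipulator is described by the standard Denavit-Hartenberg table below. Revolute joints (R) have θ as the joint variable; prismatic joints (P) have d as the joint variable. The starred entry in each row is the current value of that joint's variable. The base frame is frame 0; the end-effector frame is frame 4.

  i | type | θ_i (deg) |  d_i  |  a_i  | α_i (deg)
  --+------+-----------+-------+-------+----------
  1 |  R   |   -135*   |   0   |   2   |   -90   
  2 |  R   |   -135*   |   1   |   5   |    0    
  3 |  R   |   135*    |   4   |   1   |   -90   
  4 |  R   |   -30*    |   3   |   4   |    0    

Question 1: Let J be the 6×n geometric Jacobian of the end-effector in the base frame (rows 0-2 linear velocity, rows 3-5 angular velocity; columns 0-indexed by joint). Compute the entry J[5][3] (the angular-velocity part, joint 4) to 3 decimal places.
-1.000

axis z_3 = (0.0000,-0.0000,-1.0000); lever o_n−o_3 = (-1.0353,-3.8637,-3.0000)
cross product → J_v[:, 3] = (-3.8637,1.0353,-0.0000)
J_ω[:, 3] = z_3
entry J[5][3] = -1.0000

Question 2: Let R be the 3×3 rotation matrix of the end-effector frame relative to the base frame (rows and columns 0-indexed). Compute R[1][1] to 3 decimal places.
End-effector y-axis (col 1 of R) = (-0.9659,0.2588,-0.0000)
R[1][1] = 0.2588

0.259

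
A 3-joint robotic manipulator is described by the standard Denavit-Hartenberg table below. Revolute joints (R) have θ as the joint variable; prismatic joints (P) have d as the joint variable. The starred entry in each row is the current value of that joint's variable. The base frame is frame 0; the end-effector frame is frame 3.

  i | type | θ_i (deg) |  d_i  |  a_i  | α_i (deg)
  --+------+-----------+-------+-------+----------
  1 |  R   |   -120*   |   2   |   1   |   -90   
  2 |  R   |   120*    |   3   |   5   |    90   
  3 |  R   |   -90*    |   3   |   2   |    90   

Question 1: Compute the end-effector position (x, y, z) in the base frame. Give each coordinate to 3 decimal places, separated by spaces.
0.317 -1.451 -3.830

after link 1: o_1 = (-0.5000, -0.8660, 2.0000)
after link 2: o_2 = (3.3481, -0.2010, -2.3301)
after link 3: o_3 = (0.3170, -1.4510, -3.8301)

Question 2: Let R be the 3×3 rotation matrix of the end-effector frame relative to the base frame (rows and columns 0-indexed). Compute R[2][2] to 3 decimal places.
End-effector z-axis (col 2 of R) = (-0.2500,-0.4330,0.8660)
R[2][2] = 0.8660

0.866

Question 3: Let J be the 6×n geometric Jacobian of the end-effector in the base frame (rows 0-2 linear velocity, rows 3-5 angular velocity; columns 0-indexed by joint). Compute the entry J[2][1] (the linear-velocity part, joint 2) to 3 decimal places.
axis z_1 = (0.8660,-0.5000,0.0000); lever o_n−o_1 = (0.8170,-0.5849,-5.8301)
cross product → J_v[:, 1] = (2.9151,5.0490,-0.0981)
J_ω[:, 1] = z_1
entry J[2][1] = -0.0981

-0.098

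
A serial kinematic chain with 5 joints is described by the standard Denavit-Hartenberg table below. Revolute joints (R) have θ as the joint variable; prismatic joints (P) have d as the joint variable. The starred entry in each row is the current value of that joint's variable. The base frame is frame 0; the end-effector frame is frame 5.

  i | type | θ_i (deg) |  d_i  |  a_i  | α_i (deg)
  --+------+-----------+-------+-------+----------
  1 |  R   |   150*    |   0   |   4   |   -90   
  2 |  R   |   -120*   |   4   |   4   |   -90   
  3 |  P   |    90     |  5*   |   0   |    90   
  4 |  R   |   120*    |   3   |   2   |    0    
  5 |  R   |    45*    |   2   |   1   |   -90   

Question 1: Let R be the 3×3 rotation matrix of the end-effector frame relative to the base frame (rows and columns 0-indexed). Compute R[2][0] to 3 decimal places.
0.129

End-effector x-axis (col 0 of R) = (-0.6771,-0.7244,0.1294)
R[2][0] = 0.1294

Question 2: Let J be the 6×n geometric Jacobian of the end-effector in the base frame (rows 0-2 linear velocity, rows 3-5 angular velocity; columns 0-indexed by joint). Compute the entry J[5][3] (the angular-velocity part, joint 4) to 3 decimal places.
0.866

axis z_3 = (0.4330,-0.2500,0.8660); lever o_n−o_3 = (-0.3111,-2.0905,5.3256)
cross product → J_v[:, 3] = (0.4790,-2.5754,-0.9830)
J_ω[:, 3] = z_3
entry J[5][3] = 0.8660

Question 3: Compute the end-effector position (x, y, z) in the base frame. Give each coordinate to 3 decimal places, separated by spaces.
after link 1: o_1 = (-3.4641, 2.0000, 0.0000)
after link 2: o_2 = (-3.7321, -2.4641, 3.4641)
after link 3: o_3 = (-7.4821, -0.2990, 5.9641)
after link 4: o_4 = (-7.9821, -1.1651, 9.4282)
after link 5: o_5 = (-7.7931, -2.3895, 11.2897)

-7.793 -2.390 11.290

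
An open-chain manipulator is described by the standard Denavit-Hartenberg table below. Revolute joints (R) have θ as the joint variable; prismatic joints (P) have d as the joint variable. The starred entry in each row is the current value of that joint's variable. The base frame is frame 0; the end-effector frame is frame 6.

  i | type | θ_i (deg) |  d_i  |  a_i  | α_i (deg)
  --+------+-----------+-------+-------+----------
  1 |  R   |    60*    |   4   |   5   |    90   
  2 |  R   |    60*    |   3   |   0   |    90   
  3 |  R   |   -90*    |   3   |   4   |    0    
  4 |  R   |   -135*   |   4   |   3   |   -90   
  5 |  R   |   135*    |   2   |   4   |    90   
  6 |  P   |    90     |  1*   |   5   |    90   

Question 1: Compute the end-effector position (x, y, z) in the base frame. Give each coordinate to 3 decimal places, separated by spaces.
after link 1: o_1 = (2.5000, 4.3301, 4.0000)
after link 2: o_2 = (5.0981, 2.8301, 4.0000)
after link 3: o_3 = (2.9330, 7.0801, 2.5000)
after link 4: o_4 = (5.9719, 8.1009, -1.3371)
after link 5: o_5 = (1.9368, 7.9403, 0.5844)
after link 6: o_6 = (-2.0072, 7.1803, -2.5569)

-2.007 7.180 -2.557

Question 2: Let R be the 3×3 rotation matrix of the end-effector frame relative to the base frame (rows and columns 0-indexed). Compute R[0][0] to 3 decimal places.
End-effector x-axis (col 0 of R) = (-0.7891,0.0474,-0.6124)
R[0][0] = -0.7891

-0.789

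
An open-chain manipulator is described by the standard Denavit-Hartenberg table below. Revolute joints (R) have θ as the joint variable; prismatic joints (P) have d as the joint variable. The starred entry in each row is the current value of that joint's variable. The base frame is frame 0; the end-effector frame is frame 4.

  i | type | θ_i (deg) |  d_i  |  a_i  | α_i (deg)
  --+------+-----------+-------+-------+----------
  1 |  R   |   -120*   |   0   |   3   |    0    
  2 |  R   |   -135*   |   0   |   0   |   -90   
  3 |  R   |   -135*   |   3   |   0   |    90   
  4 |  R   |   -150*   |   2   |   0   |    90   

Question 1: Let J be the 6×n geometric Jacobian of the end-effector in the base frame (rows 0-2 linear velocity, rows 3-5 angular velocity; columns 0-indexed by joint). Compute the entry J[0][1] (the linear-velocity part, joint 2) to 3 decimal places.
2.142

axis z_1 = (0.0000,0.0000,1.0000); lever o_n−o_1 = (-2.5318,-2.1425,-1.4142)
cross product → J_v[:, 1] = (2.1425,-2.5318,0.0000)
J_ω[:, 1] = z_1
entry J[0][1] = 2.1425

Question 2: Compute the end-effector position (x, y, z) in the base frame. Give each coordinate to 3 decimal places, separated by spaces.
-4.032 -4.741 -1.414

after link 1: o_1 = (-1.5000, -2.5981, 0.0000)
after link 2: o_2 = (-1.5000, -2.5981, 0.0000)
after link 3: o_3 = (-4.3978, -3.3745, 0.0000)
after link 4: o_4 = (-4.0318, -4.7406, -1.4142)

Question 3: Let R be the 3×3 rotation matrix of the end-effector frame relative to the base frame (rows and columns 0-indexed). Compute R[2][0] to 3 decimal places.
End-effector x-axis (col 0 of R) = (0.3245,0.7209,-0.6124)
R[2][0] = -0.6124

-0.612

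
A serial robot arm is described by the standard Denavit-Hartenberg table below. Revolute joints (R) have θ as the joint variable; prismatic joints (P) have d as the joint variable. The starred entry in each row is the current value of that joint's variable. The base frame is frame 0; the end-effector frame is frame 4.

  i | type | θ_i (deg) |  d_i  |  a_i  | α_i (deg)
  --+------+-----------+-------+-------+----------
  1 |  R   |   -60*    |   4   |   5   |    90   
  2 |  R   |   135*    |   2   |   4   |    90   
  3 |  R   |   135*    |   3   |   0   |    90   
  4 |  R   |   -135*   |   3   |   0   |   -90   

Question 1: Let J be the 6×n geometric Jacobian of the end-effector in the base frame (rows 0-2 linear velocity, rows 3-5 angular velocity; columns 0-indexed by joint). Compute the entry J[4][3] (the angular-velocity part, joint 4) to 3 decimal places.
0.079

axis z_3 = (-0.8624,0.0795,0.5000); lever o_n−o_3 = (-2.5871,0.2384,1.5000)
cross product → J_v[:, 3] = (0.0000,-0.0000,0.0000)
J_ω[:, 3] = z_3
entry J[4][3] = 0.0795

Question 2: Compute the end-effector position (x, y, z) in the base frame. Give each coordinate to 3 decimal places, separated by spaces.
-2.173 -4.479 10.450

after link 1: o_1 = (2.5000, -4.3301, 4.0000)
after link 2: o_2 = (-0.6463, -2.8806, 6.8284)
after link 3: o_3 = (0.4144, -4.7178, 8.9497)
after link 4: o_4 = (-2.1727, -4.4794, 10.4497)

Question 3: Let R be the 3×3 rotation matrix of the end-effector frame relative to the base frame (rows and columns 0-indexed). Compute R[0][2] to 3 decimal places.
-0.506

End-effector z-axis (col 2 of R) = (-0.5062,-0.1232,-0.8536)
R[0][2] = -0.5062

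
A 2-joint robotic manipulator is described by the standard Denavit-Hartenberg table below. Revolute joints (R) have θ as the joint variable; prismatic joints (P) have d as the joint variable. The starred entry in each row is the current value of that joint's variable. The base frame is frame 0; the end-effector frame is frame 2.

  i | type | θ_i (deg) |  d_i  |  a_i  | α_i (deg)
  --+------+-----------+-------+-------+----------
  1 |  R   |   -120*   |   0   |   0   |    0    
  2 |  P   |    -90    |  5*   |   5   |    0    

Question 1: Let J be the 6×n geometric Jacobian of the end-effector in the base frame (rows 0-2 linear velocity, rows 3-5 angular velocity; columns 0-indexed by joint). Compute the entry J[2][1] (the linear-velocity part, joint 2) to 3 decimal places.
1.000

prismatic axis z_1 = (0.0000,0.0000,1.0000)
J_v[:, 1] = z_1; J_ω[:, 1] = (0,0,0)
entry J[2][1] = 1.0000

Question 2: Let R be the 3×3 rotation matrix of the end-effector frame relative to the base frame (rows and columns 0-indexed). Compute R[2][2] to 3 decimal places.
End-effector z-axis (col 2 of R) = (0.0000,0.0000,1.0000)
R[2][2] = 1.0000

1.000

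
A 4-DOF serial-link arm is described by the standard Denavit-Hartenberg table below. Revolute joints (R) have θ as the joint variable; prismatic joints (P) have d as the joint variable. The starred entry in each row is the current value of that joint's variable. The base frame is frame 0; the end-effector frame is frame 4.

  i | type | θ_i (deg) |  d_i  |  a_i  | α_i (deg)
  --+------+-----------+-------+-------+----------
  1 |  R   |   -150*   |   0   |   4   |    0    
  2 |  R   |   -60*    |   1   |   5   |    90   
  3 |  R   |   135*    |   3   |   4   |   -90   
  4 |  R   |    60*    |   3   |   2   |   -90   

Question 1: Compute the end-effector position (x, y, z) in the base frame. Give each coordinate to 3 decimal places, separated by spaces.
after link 1: o_1 = (-3.4641, -2.0000, 0.0000)
after link 2: o_2 = (-7.7942, 0.5000, 1.0000)
after link 3: o_3 = (-3.8447, 1.6839, 3.8284)
after link 4: o_4 = (-2.2613, -1.2304, 2.4142)

-2.261 -1.230 2.414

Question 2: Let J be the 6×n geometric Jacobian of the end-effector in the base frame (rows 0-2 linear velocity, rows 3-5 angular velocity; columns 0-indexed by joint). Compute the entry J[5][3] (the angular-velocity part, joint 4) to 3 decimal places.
-0.707

axis z_3 = (0.6124,-0.3536,-0.7071); lever o_n−o_3 = (1.5835,-2.9142,-1.4142)
cross product → J_v[:, 3] = (-1.5607,-0.2537,-1.2247)
J_ω[:, 3] = z_3
entry J[5][3] = -0.7071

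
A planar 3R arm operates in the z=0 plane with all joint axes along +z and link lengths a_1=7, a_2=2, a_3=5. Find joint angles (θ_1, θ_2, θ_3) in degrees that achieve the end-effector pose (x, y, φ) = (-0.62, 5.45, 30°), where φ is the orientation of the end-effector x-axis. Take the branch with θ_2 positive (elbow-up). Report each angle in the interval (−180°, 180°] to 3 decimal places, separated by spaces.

134.997 134.985 120.018

wrist centre = target − a_3·(cos φ, sin φ) = (-4.9501, 2.9500)
cos θ_2 = (33.2063−7²−2²)/(2·7·2) = -0.7069; θ_2 = 134.9848° (elbow-up)
β = atan2(2.9500,-4.9501) = 149.2074°; ψ = atan2(1.4146,5.5862) = 14.2103°
θ_1 = β − ψ = 134.9971°
θ_3 = φ − θ_1 − θ_2 = 120.0181° (wrapped to (-180°,180°])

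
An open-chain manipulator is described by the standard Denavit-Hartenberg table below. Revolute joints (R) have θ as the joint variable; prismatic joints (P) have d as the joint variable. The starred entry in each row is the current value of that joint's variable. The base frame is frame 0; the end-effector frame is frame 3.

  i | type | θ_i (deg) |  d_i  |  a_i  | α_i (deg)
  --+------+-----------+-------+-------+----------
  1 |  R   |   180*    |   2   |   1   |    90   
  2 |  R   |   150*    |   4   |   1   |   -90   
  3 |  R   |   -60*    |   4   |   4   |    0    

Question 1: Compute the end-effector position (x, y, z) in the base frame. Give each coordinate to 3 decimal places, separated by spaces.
after link 1: o_1 = (-1.0000, 0.0000, 2.0000)
after link 2: o_2 = (-0.1340, 4.0000, 2.5000)
after link 3: o_3 = (3.5981, 7.4641, 0.0359)

3.598 7.464 0.036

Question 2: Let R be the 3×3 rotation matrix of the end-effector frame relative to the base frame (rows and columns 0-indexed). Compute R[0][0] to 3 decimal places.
0.433

End-effector x-axis (col 0 of R) = (0.4330,0.8660,0.2500)
R[0][0] = 0.4330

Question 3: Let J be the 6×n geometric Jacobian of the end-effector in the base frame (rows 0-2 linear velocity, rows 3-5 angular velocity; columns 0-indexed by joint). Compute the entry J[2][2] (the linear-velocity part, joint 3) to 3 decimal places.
1.732

axis z_2 = (0.5000,0.0000,-0.8660); lever o_n−o_2 = (3.7321,3.4641,-2.4641)
cross product → J_v[:, 2] = (3.0000,-2.0000,1.7321)
J_ω[:, 2] = z_2
entry J[2][2] = 1.7321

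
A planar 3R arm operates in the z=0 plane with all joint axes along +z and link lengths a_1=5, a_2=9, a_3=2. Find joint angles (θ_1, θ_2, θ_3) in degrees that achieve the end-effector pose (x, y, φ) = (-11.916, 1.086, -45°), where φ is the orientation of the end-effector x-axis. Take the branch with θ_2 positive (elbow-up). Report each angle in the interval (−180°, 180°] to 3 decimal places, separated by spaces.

wrist centre = target − a_3·(cos φ, sin φ) = (-13.3302, 2.5002)
cos θ_2 = (183.9457−5²−9²)/(2·5·9) = 0.8661; θ_2 = 29.9957° (elbow-up)
β = atan2(2.5002,-13.3302) = 169.3770°; ψ = atan2(4.4994,12.7946) = 19.3750°
θ_1 = β − ψ = 150.0020°
θ_3 = φ − θ_1 − θ_2 = 135.0023° (wrapped to (-180°,180°])

150.002 29.996 135.002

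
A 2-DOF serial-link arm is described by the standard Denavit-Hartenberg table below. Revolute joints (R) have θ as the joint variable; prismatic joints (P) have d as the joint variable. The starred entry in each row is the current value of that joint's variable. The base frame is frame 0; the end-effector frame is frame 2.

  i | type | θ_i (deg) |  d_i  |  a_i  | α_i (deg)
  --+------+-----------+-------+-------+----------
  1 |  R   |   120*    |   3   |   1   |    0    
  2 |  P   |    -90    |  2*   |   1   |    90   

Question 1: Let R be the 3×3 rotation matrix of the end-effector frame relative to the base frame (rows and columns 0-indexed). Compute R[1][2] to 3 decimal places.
-0.866

End-effector z-axis (col 2 of R) = (0.5000,-0.8660,0.0000)
R[1][2] = -0.8660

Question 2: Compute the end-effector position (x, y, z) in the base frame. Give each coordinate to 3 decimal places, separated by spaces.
0.366 1.366 5.000

after link 1: o_1 = (-0.5000, 0.8660, 3.0000)
after link 2: o_2 = (0.3660, 1.3660, 5.0000)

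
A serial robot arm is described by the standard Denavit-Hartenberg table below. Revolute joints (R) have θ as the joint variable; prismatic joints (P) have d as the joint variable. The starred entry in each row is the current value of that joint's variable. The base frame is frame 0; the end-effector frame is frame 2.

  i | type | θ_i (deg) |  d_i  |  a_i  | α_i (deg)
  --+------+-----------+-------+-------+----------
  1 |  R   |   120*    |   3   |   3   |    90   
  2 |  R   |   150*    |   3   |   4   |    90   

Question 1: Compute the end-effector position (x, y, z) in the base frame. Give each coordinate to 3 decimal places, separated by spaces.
2.830 1.098 5.000

after link 1: o_1 = (-1.5000, 2.5981, 3.0000)
after link 2: o_2 = (2.8301, 1.0981, 5.0000)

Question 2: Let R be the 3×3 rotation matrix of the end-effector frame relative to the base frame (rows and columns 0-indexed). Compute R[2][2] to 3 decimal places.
End-effector z-axis (col 2 of R) = (-0.2500,0.4330,0.8660)
R[2][2] = 0.8660

0.866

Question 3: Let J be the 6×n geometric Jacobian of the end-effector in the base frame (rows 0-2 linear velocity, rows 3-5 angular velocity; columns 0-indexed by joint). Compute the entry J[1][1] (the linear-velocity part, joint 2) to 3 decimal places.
-1.732

axis z_1 = (0.8660,0.5000,0.0000); lever o_n−o_1 = (4.3301,-1.5000,2.0000)
cross product → J_v[:, 1] = (1.0000,-1.7321,-3.4641)
J_ω[:, 1] = z_1
entry J[1][1] = -1.7321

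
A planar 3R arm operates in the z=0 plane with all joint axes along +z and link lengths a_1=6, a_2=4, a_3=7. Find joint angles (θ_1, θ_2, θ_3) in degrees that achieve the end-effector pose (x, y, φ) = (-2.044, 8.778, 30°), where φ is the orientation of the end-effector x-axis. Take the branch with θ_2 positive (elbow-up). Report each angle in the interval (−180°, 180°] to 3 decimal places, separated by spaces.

wrist centre = target − a_3·(cos φ, sin φ) = (-8.1062, 5.2780)
cos θ_2 = (93.5674−6²−4²)/(2·6·4) = 0.8660; θ_2 = 30.0043° (elbow-up)
β = atan2(5.2780,-8.1062) = 146.9315°; ψ = atan2(2.0003,9.4640) = 11.9342°
θ_1 = β − ψ = 134.9973°
θ_3 = φ − θ_1 − θ_2 = -135.0017° (wrapped to (-180°,180°])

134.997 30.004 -135.002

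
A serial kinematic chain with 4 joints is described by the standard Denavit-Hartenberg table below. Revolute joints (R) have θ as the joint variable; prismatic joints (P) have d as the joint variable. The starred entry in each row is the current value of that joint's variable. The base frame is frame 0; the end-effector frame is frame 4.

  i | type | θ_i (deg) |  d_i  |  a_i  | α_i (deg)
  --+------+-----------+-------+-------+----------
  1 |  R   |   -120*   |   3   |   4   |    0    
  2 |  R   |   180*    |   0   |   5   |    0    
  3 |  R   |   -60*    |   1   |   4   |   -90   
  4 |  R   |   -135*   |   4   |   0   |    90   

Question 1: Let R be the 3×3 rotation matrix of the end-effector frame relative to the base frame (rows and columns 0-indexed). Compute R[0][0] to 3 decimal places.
End-effector x-axis (col 0 of R) = (-0.7071,-0.0000,0.7071)
R[0][0] = -0.7071

-0.707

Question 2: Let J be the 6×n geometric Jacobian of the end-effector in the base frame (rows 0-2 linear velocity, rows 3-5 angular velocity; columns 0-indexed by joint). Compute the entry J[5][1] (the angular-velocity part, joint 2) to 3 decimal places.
1.000

axis z_1 = (0.0000,0.0000,1.0000); lever o_n−o_1 = (6.5000,8.3301,1.0000)
cross product → J_v[:, 1] = (-8.3301,6.5000,0.0000)
J_ω[:, 1] = z_1
entry J[5][1] = 1.0000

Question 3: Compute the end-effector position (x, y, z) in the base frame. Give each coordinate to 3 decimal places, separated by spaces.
4.500 4.866 4.000

after link 1: o_1 = (-2.0000, -3.4641, 3.0000)
after link 2: o_2 = (0.5000, 0.8660, 3.0000)
after link 3: o_3 = (4.5000, 0.8660, 4.0000)
after link 4: o_4 = (4.5000, 4.8660, 4.0000)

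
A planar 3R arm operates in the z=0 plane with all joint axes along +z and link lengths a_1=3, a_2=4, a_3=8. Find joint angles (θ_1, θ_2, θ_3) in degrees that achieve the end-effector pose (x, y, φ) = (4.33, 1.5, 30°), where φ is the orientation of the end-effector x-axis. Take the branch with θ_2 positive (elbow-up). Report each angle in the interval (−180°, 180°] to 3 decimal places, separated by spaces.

wrist centre = target − a_3·(cos φ, sin φ) = (-2.5982, -2.5000)
cos θ_2 = (13.0007−3²−4²)/(2·3·4) = -0.5000; θ_2 = 119.9982° (elbow-up)
β = atan2(-2.5000,-2.5982) = -136.1035°; ψ = atan2(3.4642,1.0001) = 73.8965°
θ_1 = β − ψ = -210.0000°
θ_3 = φ − θ_1 − θ_2 = 120.0018° (wrapped to (-180°,180°])

150.000 119.998 120.002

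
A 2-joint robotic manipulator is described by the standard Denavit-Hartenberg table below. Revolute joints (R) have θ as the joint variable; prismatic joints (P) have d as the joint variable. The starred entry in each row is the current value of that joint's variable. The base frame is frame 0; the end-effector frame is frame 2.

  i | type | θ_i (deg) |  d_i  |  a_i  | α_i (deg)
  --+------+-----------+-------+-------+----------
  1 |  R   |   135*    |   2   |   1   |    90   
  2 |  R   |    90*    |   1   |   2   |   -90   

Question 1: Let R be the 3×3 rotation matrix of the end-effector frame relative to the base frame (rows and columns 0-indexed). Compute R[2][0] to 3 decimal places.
End-effector x-axis (col 0 of R) = (-0.0000,0.0000,1.0000)
R[2][0] = 1.0000

1.000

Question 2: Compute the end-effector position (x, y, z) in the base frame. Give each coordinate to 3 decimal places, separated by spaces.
-0.000 1.414 4.000

after link 1: o_1 = (-0.7071, 0.7071, 2.0000)
after link 2: o_2 = (-0.0000, 1.4142, 4.0000)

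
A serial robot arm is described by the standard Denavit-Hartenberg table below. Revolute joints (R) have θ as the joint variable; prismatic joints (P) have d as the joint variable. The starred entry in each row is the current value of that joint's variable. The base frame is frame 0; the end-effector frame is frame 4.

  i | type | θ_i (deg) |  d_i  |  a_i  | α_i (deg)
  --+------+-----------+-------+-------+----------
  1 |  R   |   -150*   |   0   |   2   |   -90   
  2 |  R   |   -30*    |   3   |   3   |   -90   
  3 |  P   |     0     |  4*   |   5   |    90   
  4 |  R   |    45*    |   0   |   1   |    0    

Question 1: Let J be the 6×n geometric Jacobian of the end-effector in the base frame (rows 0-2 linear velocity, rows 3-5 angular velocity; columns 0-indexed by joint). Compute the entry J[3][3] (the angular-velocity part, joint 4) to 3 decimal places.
axis z_3 = (0.5000,-0.8660,0.0000); lever o_n−o_3 = (-0.8365,-0.4830,-0.2588)
cross product → J_v[:, 3] = (0.2241,0.1294,-0.9659)
J_ω[:, 3] = z_3
entry J[3][3] = 0.5000

0.500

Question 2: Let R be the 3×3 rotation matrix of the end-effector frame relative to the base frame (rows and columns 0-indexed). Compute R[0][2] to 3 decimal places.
0.500

End-effector z-axis (col 2 of R) = (0.5000,-0.8660,0.0000)
R[0][2] = 0.5000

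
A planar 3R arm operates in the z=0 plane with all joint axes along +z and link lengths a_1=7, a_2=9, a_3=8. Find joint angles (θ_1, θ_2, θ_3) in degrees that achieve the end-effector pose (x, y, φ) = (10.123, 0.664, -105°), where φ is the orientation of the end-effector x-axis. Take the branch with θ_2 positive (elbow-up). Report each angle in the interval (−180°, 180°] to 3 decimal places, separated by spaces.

9.072 44.998 -159.070

wrist centre = target − a_3·(cos φ, sin φ) = (12.1936, 8.3914)
cos θ_2 = (219.0984−7²−9²)/(2·7·9) = 0.7071; θ_2 = 44.9981° (elbow-up)
β = atan2(8.3914,12.1936) = 34.5351°; ψ = atan2(6.3637,13.3642) = 25.4628°
θ_1 = β − ψ = 9.0723°
θ_3 = φ − θ_1 − θ_2 = -159.0704° (wrapped to (-180°,180°])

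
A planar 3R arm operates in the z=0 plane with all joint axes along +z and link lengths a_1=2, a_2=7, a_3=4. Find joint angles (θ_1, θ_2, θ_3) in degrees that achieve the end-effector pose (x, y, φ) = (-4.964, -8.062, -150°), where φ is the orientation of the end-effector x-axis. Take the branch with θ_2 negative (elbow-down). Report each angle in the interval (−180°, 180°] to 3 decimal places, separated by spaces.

wrist centre = target − a_3·(cos φ, sin φ) = (-1.4999, -6.0620)
cos θ_2 = (38.9975−2²−7²)/(2·2·7) = -0.5001; θ_2 = -120.0058° (elbow-down)
β = atan2(-6.0620,-1.4999) = -103.8974°; ψ = atan2(-6.0618,-1.5006) = -103.9041°
θ_1 = β − ψ = 0.0068°
θ_3 = φ − θ_1 − θ_2 = -30.0010° (wrapped to (-180°,180°])

0.007 -120.006 -30.001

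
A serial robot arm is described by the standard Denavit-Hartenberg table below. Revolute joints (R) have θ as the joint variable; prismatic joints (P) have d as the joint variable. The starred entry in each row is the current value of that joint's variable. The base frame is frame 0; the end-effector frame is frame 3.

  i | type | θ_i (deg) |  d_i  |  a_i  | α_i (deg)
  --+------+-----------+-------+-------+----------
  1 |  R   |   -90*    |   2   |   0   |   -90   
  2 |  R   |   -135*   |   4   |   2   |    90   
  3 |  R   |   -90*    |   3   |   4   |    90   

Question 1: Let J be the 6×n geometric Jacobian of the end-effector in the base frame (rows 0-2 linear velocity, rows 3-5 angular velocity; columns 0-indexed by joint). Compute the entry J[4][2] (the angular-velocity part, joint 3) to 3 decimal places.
0.707

axis z_2 = (0.0000,0.7071,-0.7071); lever o_n−o_2 = (-4.0000,2.1213,-2.1213)
cross product → J_v[:, 2] = (-0.0000,2.8284,2.8284)
J_ω[:, 2] = z_2
entry J[4][2] = 0.7071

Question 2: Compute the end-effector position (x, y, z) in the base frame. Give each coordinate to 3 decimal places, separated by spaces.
after link 1: o_1 = (0.0000, 0.0000, 2.0000)
after link 2: o_2 = (4.0000, 1.4142, 3.4142)
after link 3: o_3 = (0.0000, 3.5355, 1.2929)

0.000 3.536 1.293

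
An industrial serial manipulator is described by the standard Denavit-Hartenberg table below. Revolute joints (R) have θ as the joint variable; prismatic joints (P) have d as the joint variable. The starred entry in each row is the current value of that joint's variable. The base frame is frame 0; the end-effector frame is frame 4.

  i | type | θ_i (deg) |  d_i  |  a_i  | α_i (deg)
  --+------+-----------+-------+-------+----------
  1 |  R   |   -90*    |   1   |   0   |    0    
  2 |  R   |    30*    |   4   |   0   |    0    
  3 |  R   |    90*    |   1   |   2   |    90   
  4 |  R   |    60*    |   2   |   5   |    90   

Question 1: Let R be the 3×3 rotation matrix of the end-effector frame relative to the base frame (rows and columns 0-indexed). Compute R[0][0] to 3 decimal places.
End-effector x-axis (col 0 of R) = (0.4330,0.2500,0.8660)
R[0][0] = 0.4330

0.433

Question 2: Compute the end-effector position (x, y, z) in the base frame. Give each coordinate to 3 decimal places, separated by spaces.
after link 1: o_1 = (0.0000, 0.0000, 1.0000)
after link 2: o_2 = (0.0000, 0.0000, 5.0000)
after link 3: o_3 = (1.7321, 1.0000, 6.0000)
after link 4: o_4 = (4.8971, 0.5179, 10.3301)

4.897 0.518 10.330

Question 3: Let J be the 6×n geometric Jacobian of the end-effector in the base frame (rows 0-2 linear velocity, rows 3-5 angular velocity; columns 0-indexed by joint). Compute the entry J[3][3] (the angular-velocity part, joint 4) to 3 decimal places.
axis z_3 = (0.5000,-0.8660,0.0000); lever o_n−o_3 = (3.1651,-0.4821,4.3301)
cross product → J_v[:, 3] = (-3.7500,-2.1651,2.5000)
J_ω[:, 3] = z_3
entry J[3][3] = 0.5000

0.500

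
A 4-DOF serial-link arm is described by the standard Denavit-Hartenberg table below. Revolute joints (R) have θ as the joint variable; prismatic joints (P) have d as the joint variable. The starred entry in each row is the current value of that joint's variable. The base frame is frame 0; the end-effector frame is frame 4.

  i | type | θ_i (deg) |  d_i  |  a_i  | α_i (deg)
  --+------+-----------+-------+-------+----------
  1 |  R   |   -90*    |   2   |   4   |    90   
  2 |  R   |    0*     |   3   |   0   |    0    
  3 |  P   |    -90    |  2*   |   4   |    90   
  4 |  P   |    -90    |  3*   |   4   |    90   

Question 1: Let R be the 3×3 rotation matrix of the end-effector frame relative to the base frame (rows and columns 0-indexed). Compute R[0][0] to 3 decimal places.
1.000

End-effector x-axis (col 0 of R) = (1.0000,0.0000,-0.0000)
R[0][0] = 1.0000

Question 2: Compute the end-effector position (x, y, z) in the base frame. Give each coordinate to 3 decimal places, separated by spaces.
after link 1: o_1 = (0.0000, -4.0000, 2.0000)
after link 2: o_2 = (-3.0000, -4.0000, 2.0000)
after link 3: o_3 = (-5.0000, -4.0000, -2.0000)
after link 4: o_4 = (-1.0000, -1.0000, -2.0000)

-1.000 -1.000 -2.000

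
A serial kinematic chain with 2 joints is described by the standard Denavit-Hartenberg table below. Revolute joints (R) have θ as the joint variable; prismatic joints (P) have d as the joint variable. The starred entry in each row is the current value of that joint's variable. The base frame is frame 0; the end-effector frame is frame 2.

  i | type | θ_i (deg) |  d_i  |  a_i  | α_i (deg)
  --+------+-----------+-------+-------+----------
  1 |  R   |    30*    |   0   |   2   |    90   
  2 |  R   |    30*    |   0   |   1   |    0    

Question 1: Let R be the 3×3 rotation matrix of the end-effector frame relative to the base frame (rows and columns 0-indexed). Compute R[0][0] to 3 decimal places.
0.750

End-effector x-axis (col 0 of R) = (0.7500,0.4330,0.5000)
R[0][0] = 0.7500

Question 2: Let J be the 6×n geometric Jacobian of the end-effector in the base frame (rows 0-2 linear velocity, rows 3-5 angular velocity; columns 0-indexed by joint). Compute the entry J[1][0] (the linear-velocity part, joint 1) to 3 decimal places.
2.482

axis z_0 = ẑ; lever o_n−o_0 = (2.4821,1.4330,0.5000)
cross product → J_v[:, 0] = (-1.4330,2.4821,0.0000)
J_ω[:, 0] = z_0
entry J[1][0] = 2.4821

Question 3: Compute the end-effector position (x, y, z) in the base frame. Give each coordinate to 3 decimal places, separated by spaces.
2.482 1.433 0.500

after link 1: o_1 = (1.7321, 1.0000, 0.0000)
after link 2: o_2 = (2.4821, 1.4330, 0.5000)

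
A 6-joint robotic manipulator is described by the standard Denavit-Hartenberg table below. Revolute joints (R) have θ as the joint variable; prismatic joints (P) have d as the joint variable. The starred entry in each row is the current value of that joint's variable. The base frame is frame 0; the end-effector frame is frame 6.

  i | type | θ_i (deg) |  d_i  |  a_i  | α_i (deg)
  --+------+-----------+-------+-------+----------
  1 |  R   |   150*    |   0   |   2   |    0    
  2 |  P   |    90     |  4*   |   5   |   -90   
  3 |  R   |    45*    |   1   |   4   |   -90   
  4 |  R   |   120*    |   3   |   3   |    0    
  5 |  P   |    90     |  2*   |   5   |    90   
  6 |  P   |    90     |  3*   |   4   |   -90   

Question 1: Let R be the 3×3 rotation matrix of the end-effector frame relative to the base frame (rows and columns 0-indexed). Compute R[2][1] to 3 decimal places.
-0.354

End-effector y-axis (col 1 of R) = (0.5732,-0.7392,-0.3536)
R[2][1] = -0.3536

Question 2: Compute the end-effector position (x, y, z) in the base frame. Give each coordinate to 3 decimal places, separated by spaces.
-1.342 5.069 -0.009

after link 1: o_1 = (-1.7321, 1.0000, 0.0000)
after link 2: o_2 = (-4.2321, -3.3301, 4.0000)
after link 3: o_3 = (-4.7802, -6.2796, 1.1716)
after link 4: o_4 = (-5.4392, -2.2249, 0.1109)
after link 5: o_5 = (-1.0361, 0.4015, 1.7586)
after link 6: o_6 = (-1.3416, 5.0686, -0.0092)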